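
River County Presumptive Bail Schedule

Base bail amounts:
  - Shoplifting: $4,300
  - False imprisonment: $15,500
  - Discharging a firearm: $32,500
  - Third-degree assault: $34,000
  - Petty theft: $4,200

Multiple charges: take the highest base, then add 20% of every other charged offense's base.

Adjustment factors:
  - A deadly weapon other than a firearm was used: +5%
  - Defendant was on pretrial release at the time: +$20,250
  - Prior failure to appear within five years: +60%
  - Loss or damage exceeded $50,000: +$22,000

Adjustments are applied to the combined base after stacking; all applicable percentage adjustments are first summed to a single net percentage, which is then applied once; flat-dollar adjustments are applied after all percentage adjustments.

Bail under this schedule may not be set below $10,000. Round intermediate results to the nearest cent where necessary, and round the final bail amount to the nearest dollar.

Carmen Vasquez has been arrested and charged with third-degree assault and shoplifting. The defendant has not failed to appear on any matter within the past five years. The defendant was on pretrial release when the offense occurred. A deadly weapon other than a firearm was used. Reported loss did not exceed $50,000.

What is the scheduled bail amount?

$56,853

Base amounts from the schedule: third-degree assault $34,000; shoplifting $4,300.
Stacking rule: highest base plus 20% of each additional charge. Highest is third-degree assault at $34,000. Additional: $4,300 × 20% = $860. Combined base = $34,000 + $860 = $34,860.
A deadly weapon other than a firearm was used (+5%): $34,860 × 1.05 = $36,603.
Defendant was on pretrial release at the time (+$20,250 flat): $36,603 + $20,250 = $56,853.
$56,853 is at or above the $10,000 minimum.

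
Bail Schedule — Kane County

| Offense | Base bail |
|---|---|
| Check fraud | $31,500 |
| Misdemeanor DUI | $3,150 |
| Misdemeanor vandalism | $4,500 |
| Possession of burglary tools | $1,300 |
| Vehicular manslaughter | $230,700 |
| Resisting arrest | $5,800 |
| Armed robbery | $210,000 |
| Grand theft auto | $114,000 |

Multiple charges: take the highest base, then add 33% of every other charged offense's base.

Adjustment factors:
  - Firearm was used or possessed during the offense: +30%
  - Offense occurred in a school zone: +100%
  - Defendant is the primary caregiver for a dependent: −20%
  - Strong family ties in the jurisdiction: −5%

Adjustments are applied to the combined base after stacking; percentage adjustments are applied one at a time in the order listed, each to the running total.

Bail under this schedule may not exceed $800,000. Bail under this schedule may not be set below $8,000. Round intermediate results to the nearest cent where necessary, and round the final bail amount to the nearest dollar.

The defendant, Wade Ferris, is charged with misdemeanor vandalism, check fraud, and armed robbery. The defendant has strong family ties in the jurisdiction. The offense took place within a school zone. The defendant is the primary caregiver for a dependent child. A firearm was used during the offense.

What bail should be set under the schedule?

$438,435

Base amounts from the schedule: misdemeanor vandalism $4,500; check fraud $31,500; armed robbery $210,000.
Stacking rule: highest base plus 33% of each additional charge. Highest is armed robbery at $210,000. Additional: $4,500 × 33% = $1,485; $31,500 × 33% = $10,395. Combined base = $210,000 + $11,880 = $221,880.
Firearm was used or possessed during the offense (+30%): $221,880 × 1.3 = $288,444.
Offense occurred in a school zone (+100%): $288,444 × 2 = $576,888.
Defendant is the primary caregiver for a dependent (−20%): $576,888 × 0.8 = $461,510.40.
Strong family ties in the jurisdiction (−5%): $461,510.40 × 0.95 = $438,434.88.
$438,434.88 is within the $800,000 maximum.
$438,434.88 is at or above the $8,000 minimum.
Rounded to the nearest dollar: $438,435.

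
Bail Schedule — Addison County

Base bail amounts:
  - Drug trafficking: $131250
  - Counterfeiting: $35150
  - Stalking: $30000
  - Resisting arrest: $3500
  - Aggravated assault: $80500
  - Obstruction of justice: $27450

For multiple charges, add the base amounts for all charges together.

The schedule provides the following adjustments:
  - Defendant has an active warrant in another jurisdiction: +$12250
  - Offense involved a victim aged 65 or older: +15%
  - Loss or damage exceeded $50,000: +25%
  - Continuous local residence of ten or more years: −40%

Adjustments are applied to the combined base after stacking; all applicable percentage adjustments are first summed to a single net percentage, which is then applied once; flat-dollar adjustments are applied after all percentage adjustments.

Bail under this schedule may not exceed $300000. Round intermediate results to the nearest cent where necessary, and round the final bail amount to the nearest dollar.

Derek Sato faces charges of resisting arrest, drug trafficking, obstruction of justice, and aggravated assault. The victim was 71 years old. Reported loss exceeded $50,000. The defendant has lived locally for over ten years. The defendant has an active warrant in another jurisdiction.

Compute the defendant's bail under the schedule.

$254950

Base amounts from the schedule: resisting arrest $3500; drug trafficking $131250; obstruction of justice $27450; aggravated assault $80500.
Stacking rule: sum of all bases. $3500 + $131250 + $27450 + $80500 = $242700.
Net percentage adjustment: +15% +25% −40% = +0%. $242700 × 1 = $242700.
Defendant has an active warrant in another jurisdiction (+$12250 flat): $242700 + $12250 = $254950.
$254950 is within the $300000 maximum.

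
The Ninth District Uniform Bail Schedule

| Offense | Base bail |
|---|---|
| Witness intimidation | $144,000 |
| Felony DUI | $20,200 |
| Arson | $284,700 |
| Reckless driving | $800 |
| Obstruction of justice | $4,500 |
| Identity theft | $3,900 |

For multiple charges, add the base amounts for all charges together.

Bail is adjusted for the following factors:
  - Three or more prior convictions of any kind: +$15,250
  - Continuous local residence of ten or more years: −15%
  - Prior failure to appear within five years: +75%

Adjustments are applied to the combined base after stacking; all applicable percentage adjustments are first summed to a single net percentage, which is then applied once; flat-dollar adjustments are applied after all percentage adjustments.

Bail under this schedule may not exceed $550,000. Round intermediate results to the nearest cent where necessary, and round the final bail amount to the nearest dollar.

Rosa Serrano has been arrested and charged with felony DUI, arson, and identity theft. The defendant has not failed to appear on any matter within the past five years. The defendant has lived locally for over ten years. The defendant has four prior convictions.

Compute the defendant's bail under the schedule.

Base amounts from the schedule: felony DUI $20,200; arson $284,700; identity theft $3,900.
Stacking rule: sum of all bases. $20,200 + $284,700 + $3,900 = $308,800.
Continuous local residence of ten or more years (−15%): $308,800 × 0.85 = $262,480.
Three or more prior convictions of any kind (+$15,250 flat): $262,480 + $15,250 = $277,730.
$277,730 is within the $550,000 maximum.

$277,730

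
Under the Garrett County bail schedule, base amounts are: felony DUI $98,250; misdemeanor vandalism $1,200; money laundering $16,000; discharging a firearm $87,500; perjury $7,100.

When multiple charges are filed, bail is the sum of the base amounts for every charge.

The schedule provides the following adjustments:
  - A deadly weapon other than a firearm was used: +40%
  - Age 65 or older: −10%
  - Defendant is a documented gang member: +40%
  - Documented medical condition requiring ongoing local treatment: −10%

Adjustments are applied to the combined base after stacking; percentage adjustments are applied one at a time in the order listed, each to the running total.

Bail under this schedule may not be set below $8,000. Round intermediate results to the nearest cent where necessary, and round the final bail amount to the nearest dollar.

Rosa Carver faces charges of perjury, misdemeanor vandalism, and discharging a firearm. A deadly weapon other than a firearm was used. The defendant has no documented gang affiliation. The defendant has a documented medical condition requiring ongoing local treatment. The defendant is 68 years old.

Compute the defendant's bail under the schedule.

Base amounts from the schedule: perjury $7,100; misdemeanor vandalism $1,200; discharging a firearm $87,500.
Stacking rule: sum of all bases. $7,100 + $1,200 + $87,500 = $95,800.
A deadly weapon other than a firearm was used (+40%): $95,800 × 1.4 = $134,120.
Age 65 or older (−10%): $134,120 × 0.9 = $120,708.
Documented medical condition requiring ongoing local treatment (−10%): $120,708 × 0.9 = $108,637.20.
$108,637.20 is at or above the $8,000 minimum.
Rounded to the nearest dollar: $108,637.

$108,637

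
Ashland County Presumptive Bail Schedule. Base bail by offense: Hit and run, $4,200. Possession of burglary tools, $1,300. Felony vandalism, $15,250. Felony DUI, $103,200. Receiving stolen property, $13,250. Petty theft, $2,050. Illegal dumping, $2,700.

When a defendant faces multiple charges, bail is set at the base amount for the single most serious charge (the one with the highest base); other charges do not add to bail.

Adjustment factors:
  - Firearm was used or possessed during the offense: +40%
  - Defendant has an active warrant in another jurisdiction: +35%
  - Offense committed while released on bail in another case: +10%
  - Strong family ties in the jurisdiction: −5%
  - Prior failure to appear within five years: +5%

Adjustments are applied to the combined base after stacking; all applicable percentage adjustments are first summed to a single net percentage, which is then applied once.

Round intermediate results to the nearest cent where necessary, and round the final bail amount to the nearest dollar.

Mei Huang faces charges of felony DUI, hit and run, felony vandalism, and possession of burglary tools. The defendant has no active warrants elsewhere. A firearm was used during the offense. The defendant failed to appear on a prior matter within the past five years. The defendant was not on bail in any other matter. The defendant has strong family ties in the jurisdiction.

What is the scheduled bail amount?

Base amounts from the schedule: felony DUI $103,200; hit and run $4,200; felony vandalism $15,250; possession of burglary tools $1,300.
Stacking rule: use the highest base only. Highest is felony DUI at $103,200. Combined base = $103,200.
Net percentage adjustment: +40% −5% +5% = +40%. $103,200 × 1.4 = $144,480.

$144,480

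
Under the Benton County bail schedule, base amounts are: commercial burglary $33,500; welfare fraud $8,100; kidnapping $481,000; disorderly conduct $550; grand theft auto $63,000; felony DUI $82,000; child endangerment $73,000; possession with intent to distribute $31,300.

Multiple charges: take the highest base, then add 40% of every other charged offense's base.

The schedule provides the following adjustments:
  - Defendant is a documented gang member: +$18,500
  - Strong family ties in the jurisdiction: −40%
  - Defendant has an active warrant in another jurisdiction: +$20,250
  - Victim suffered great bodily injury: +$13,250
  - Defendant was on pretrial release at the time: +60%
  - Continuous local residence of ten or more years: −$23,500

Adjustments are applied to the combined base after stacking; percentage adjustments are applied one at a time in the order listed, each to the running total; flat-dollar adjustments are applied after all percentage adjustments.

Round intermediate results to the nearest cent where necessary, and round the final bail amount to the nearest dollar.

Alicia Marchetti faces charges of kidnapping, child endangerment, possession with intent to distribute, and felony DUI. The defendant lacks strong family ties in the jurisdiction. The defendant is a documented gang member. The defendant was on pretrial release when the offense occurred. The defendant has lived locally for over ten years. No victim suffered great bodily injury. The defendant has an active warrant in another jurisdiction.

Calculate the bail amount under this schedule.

Base amounts from the schedule: kidnapping $481,000; child endangerment $73,000; possession with intent to distribute $31,300; felony DUI $82,000.
Stacking rule: highest base plus 40% of each additional charge. Highest is kidnapping at $481,000. Additional: $73,000 × 40% = $29,200; $31,300 × 40% = $12,520; $82,000 × 40% = $32,800. Combined base = $481,000 + $74,520 = $555,520.
Defendant was on pretrial release at the time (+60%): $555,520 × 1.6 = $888,832.
Defendant is a documented gang member (+$18,500 flat): $888,832 + $18,500 = $907,332.
Defendant has an active warrant in another jurisdiction (+$20,250 flat): $907,332 + $20,250 = $927,582.
Continuous local residence of ten or more years (−$23,500 flat): $927,582 − $23,500 = $904,082.

$904,082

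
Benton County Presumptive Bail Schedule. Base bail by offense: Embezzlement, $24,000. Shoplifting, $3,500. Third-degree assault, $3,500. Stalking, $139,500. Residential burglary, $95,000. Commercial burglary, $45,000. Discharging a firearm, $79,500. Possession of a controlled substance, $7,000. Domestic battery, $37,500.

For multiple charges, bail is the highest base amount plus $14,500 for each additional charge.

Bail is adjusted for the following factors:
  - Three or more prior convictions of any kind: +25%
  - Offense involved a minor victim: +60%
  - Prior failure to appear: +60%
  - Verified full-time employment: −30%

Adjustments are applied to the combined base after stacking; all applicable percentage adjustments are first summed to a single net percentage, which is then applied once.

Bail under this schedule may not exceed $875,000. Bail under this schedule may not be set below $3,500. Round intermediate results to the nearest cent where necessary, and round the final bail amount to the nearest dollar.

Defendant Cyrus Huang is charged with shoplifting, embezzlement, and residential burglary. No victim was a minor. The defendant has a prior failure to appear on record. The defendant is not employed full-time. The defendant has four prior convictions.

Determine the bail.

$229,400

Base amounts from the schedule: shoplifting $3,500; embezzlement $24,000; residential burglary $95,000.
Stacking rule: highest base plus $14,500 per additional charge. Highest is residential burglary at $95,000; 2 additional charges → +$29,000. Combined base = $124,000.
Net percentage adjustment: +25% +60% = +85%. $124,000 × 1.85 = $229,400.
$229,400 is within the $875,000 maximum.
$229,400 is at or above the $3,500 minimum.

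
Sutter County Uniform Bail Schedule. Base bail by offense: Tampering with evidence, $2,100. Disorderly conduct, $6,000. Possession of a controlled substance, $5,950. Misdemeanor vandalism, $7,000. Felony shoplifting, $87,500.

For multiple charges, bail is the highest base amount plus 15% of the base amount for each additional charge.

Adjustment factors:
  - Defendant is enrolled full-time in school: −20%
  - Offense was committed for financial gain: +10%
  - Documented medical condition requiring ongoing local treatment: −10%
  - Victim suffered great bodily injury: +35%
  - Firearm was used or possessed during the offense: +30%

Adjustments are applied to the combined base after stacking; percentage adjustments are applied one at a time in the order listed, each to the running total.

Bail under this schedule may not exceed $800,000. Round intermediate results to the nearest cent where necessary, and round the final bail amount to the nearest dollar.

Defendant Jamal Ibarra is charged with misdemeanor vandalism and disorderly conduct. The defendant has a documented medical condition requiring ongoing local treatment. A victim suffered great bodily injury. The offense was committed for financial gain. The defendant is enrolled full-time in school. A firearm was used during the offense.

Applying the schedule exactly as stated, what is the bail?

Base amounts from the schedule: misdemeanor vandalism $7,000; disorderly conduct $6,000.
Stacking rule: highest base plus 15% of each additional charge. Highest is misdemeanor vandalism at $7,000. Additional: $6,000 × 15% = $900. Combined base = $7,000 + $900 = $7,900.
Defendant is enrolled full-time in school (−20%): $7,900 × 0.8 = $6,320.
Offense was committed for financial gain (+10%): $6,320 × 1.1 = $6,952.
Documented medical condition requiring ongoing local treatment (−10%): $6,952 × 0.9 = $6,256.80.
Victim suffered great bodily injury (+35%): $6,256.80 × 1.35 = $8,446.68.
Firearm was used or possessed during the offense (+30%): $8,446.68 × 1.3 = $10,980.68.
$10,980.68 is within the $800,000 maximum.
Rounded to the nearest dollar: $10,981.

$10,981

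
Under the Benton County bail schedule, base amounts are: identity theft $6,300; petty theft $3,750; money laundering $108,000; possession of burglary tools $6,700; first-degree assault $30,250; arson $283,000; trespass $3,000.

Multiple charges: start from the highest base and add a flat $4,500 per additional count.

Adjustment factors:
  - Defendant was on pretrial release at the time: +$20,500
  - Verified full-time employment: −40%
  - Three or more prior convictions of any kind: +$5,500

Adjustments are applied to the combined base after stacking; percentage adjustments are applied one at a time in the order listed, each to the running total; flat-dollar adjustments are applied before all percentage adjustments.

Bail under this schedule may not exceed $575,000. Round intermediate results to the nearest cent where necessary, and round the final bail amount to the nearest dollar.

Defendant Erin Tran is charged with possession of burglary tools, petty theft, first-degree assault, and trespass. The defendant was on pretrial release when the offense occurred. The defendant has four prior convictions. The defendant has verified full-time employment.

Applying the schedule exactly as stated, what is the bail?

Base amounts from the schedule: possession of burglary tools $6,700; petty theft $3,750; first-degree assault $30,250; trespass $3,000.
Stacking rule: highest base plus $4,500 per additional charge. Highest is first-degree assault at $30,250; 3 additional charges → +$13,500. Combined base = $43,750.
Defendant was on pretrial release at the time (+$20,500 flat): $43,750 + $20,500 = $64,250.
Three or more prior convictions of any kind (+$5,500 flat): $64,250 + $5,500 = $69,750.
Verified full-time employment (−40%): $69,750 × 0.6 = $41,850.
$41,850 is within the $575,000 maximum.

$41,850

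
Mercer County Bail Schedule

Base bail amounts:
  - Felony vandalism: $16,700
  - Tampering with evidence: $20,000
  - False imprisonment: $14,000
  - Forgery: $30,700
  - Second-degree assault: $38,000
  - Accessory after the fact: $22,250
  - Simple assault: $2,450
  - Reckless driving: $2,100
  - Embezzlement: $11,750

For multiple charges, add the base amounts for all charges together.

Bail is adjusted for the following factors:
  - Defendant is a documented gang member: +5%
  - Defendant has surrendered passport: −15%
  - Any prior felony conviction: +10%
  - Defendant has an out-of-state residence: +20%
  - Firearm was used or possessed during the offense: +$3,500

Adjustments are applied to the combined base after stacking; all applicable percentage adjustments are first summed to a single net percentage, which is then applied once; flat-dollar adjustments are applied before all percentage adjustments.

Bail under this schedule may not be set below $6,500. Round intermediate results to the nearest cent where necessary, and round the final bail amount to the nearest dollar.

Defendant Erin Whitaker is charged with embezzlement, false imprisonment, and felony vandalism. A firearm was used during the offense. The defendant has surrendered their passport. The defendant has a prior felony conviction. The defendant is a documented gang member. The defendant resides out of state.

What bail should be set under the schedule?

Base amounts from the schedule: embezzlement $11,750; false imprisonment $14,000; felony vandalism $16,700.
Stacking rule: sum of all bases. $11,750 + $14,000 + $16,700 = $42,450.
Firearm was used or possessed during the offense (+$3,500 flat): $42,450 + $3,500 = $45,950.
Net percentage adjustment: +5% −15% +10% +20% = +20%. $45,950 × 1.2 = $55,140.
$55,140 is at or above the $6,500 minimum.

$55,140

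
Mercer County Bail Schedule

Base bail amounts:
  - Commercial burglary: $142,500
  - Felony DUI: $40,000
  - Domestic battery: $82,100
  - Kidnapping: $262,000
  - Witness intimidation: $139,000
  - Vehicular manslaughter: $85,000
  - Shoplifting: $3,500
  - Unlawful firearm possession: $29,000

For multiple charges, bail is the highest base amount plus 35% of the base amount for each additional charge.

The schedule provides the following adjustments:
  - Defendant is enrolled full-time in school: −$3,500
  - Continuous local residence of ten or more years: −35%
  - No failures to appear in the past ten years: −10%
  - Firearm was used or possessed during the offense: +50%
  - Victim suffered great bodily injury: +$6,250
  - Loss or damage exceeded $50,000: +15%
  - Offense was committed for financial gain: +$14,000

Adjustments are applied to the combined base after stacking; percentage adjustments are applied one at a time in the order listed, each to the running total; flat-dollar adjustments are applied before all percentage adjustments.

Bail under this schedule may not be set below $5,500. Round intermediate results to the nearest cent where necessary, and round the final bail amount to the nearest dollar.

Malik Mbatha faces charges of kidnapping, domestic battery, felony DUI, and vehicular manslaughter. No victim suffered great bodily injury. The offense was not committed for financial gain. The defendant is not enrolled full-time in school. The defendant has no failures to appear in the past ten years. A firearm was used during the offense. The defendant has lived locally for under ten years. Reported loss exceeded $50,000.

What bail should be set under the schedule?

$519,288

Base amounts from the schedule: kidnapping $262,000; domestic battery $82,100; felony DUI $40,000; vehicular manslaughter $85,000.
Stacking rule: highest base plus 35% of each additional charge. Highest is kidnapping at $262,000. Additional: $82,100 × 35% = $28,735; $40,000 × 35% = $14,000; $85,000 × 35% = $29,750. Combined base = $262,000 + $72,485 = $334,485.
No failures to appear in the past ten years (−10%): $334,485 × 0.9 = $301,036.50.
Firearm was used or possessed during the offense (+50%): $301,036.50 × 1.5 = $451,554.75.
Loss or damage exceeded $50,000 (+15%): $451,554.75 × 1.15 = $519,287.96.
$519,287.96 is at or above the $5,500 minimum.
Rounded to the nearest dollar: $519,288.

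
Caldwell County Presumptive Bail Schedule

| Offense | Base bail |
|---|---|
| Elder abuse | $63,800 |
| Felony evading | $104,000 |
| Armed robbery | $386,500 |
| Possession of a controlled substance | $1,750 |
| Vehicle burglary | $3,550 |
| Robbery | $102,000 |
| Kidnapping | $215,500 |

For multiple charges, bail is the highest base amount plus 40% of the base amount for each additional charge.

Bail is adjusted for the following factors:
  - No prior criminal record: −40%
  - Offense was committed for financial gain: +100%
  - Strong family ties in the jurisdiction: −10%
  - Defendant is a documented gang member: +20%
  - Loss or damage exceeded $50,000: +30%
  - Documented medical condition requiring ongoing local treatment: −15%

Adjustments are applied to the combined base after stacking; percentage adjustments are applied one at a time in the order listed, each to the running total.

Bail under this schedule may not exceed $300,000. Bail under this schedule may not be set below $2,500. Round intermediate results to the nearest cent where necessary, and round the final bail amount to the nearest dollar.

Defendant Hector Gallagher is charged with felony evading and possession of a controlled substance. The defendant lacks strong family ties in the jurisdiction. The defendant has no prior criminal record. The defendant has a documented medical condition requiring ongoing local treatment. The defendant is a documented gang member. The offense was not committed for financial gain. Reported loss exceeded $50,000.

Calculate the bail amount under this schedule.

$83,299

Base amounts from the schedule: felony evading $104,000; possession of a controlled substance $1,750.
Stacking rule: highest base plus 40% of each additional charge. Highest is felony evading at $104,000. Additional: $1,750 × 40% = $700. Combined base = $104,000 + $700 = $104,700.
No prior criminal record (−40%): $104,700 × 0.6 = $62,820.
Defendant is a documented gang member (+20%): $62,820 × 1.2 = $75,384.
Loss or damage exceeded $50,000 (+30%): $75,384 × 1.3 = $97,999.20.
Documented medical condition requiring ongoing local treatment (−15%): $97,999.20 × 0.85 = $83,299.32.
$83,299.32 is within the $300,000 maximum.
$83,299.32 is at or above the $2,500 minimum.
Rounded to the nearest dollar: $83,299.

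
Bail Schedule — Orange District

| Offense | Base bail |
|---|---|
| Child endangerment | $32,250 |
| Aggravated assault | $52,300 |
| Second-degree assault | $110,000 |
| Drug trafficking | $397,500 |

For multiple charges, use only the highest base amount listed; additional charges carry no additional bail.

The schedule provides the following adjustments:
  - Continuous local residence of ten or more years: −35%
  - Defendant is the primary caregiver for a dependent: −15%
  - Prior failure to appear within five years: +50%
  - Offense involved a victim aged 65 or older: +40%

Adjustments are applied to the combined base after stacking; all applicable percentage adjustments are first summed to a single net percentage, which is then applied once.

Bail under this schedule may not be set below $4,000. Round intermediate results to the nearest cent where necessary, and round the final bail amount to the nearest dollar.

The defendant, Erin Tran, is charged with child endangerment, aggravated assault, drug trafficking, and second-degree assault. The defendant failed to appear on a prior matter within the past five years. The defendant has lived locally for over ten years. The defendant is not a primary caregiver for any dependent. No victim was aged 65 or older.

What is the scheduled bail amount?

Base amounts from the schedule: child endangerment $32,250; aggravated assault $52,300; drug trafficking $397,500; second-degree assault $110,000.
Stacking rule: use the highest base only. Highest is drug trafficking at $397,500. Combined base = $397,500.
Net percentage adjustment: −35% +50% = +15%. $397,500 × 1.15 = $457,125.
$457,125 is at or above the $4,000 minimum.

$457,125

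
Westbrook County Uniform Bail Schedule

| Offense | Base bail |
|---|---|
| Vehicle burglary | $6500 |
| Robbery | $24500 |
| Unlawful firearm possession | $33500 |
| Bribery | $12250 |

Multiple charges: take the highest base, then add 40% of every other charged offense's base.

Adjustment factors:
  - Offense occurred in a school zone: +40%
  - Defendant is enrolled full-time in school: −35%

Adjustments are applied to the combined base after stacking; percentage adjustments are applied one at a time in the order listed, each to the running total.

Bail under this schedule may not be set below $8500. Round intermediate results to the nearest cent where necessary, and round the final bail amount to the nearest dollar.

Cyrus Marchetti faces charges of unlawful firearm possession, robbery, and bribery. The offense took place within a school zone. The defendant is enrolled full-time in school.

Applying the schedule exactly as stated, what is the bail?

Base amounts from the schedule: unlawful firearm possession $33500; robbery $24500; bribery $12250.
Stacking rule: highest base plus 40% of each additional charge. Highest is unlawful firearm possession at $33500. Additional: $24500 × 40% = $9800; $12250 × 40% = $4900. Combined base = $33500 + $14700 = $48200.
Offense occurred in a school zone (+40%): $48200 × 1.4 = $67480.
Defendant is enrolled full-time in school (−35%): $67480 × 0.65 = $43862.
$43862 is at or above the $8500 minimum.

$43862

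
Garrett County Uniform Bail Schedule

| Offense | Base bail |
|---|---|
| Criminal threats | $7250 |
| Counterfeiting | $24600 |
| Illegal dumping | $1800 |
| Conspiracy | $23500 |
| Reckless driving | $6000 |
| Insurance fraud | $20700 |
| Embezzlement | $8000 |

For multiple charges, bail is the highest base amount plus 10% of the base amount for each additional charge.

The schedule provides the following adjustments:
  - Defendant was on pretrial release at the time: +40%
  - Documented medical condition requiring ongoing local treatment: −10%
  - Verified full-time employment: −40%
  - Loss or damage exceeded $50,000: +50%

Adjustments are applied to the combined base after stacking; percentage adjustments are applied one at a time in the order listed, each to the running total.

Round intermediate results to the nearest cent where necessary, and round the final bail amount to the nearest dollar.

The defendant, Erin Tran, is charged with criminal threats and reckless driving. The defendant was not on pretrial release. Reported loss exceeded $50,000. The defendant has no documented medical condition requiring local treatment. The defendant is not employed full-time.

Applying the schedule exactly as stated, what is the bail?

Base amounts from the schedule: criminal threats $7250; reckless driving $6000.
Stacking rule: highest base plus 10% of each additional charge. Highest is criminal threats at $7250. Additional: $6000 × 10% = $600. Combined base = $7250 + $600 = $7850.
Loss or damage exceeded $50,000 (+50%): $7850 × 1.5 = $11775.

$11775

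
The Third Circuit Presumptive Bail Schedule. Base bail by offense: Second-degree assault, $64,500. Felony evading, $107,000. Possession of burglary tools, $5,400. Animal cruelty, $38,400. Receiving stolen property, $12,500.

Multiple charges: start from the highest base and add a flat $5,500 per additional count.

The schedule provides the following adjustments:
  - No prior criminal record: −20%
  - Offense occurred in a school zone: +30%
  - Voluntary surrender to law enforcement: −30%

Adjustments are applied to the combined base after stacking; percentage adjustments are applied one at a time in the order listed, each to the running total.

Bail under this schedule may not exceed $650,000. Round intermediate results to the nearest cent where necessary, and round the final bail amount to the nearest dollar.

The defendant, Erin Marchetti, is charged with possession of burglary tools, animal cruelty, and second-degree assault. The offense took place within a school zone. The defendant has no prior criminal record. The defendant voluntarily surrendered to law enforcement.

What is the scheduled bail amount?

Base amounts from the schedule: possession of burglary tools $5,400; animal cruelty $38,400; second-degree assault $64,500.
Stacking rule: highest base plus $5,500 per additional charge. Highest is second-degree assault at $64,500; 2 additional charges → +$11,000. Combined base = $75,500.
No prior criminal record (−20%): $75,500 × 0.8 = $60,400.
Offense occurred in a school zone (+30%): $60,400 × 1.3 = $78,520.
Voluntary surrender to law enforcement (−30%): $78,520 × 0.7 = $54,964.
$54,964 is within the $650,000 maximum.

$54,964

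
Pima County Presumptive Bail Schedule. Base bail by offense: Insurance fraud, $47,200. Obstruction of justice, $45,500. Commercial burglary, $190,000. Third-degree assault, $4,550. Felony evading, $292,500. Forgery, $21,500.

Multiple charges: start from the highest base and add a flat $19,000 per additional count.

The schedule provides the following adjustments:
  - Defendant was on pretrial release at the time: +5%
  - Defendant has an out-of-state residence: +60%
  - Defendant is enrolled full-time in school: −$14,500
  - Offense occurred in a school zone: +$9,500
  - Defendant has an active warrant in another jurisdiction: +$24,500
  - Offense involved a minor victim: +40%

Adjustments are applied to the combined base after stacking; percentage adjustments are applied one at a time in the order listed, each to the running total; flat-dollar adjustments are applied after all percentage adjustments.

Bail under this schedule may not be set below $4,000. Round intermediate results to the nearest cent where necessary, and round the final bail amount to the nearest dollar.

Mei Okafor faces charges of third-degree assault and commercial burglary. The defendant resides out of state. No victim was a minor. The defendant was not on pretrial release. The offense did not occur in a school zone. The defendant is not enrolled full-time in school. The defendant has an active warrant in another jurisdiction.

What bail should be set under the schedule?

$358,900

Base amounts from the schedule: third-degree assault $4,550; commercial burglary $190,000.
Stacking rule: highest base plus $19,000 per additional charge. Highest is commercial burglary at $190,000; 1 additional charge → +$19,000. Combined base = $209,000.
Defendant has an out-of-state residence (+60%): $209,000 × 1.6 = $334,400.
Defendant has an active warrant in another jurisdiction (+$24,500 flat): $334,400 + $24,500 = $358,900.
$358,900 is at or above the $4,000 minimum.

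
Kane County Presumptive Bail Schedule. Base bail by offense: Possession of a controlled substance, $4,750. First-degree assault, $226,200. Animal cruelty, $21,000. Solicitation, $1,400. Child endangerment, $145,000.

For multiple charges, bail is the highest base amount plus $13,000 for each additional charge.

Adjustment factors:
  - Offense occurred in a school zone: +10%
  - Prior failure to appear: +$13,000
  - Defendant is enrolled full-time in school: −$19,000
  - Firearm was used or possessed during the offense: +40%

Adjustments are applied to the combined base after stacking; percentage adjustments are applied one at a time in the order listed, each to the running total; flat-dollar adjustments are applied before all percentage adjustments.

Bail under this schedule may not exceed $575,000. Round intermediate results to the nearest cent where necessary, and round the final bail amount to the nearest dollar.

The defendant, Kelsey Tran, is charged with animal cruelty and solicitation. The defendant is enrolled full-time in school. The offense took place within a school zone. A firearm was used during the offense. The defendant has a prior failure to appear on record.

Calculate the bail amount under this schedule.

$43,120

Base amounts from the schedule: animal cruelty $21,000; solicitation $1,400.
Stacking rule: highest base plus $13,000 per additional charge. Highest is animal cruelty at $21,000; 1 additional charge → +$13,000. Combined base = $34,000.
Prior failure to appear (+$13,000 flat): $34,000 + $13,000 = $47,000.
Defendant is enrolled full-time in school (−$19,000 flat): $47,000 − $19,000 = $28,000.
Offense occurred in a school zone (+10%): $28,000 × 1.1 = $30,800.
Firearm was used or possessed during the offense (+40%): $30,800 × 1.4 = $43,120.
$43,120 is within the $575,000 maximum.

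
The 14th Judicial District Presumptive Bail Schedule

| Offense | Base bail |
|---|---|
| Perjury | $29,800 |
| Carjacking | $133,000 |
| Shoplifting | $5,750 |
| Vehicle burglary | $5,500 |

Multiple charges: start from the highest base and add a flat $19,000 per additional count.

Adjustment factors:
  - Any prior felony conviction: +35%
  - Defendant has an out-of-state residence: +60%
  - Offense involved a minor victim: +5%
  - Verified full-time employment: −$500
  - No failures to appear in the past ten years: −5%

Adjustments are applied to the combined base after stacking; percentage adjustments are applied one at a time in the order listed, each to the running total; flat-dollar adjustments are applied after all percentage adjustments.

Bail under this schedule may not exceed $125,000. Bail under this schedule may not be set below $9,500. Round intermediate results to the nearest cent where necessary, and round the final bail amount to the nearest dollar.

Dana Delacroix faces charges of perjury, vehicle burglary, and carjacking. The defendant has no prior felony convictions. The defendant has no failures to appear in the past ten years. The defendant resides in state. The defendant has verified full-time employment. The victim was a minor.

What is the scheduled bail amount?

$125,000

Base amounts from the schedule: perjury $29,800; vehicle burglary $5,500; carjacking $133,000.
Stacking rule: highest base plus $19,000 per additional charge. Highest is carjacking at $133,000; 2 additional charges → +$38,000. Combined base = $171,000.
Offense involved a minor victim (+5%): $171,000 × 1.05 = $179,550.
No failures to appear in the past ten years (−5%): $179,550 × 0.95 = $170,572.50.
Verified full-time employment (−$500 flat): $170,572.50 − $500 = $170,072.50.
Result $170,072.50 exceeds the maximum of $125,000; bail is capped at $125,000.
$125,000 is at or above the $9,500 minimum.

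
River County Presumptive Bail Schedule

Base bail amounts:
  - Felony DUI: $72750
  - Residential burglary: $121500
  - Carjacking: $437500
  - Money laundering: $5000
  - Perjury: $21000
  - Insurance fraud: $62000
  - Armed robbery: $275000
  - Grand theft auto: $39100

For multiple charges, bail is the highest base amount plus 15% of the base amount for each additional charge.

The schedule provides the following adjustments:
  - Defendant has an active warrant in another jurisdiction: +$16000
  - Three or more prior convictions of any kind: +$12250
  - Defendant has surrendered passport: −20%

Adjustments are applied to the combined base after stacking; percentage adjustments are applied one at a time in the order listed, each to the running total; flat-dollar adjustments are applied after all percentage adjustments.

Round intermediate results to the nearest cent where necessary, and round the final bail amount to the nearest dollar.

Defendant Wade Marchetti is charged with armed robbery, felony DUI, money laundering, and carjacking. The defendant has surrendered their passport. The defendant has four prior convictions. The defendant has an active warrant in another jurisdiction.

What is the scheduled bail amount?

$420580

Base amounts from the schedule: armed robbery $275000; felony DUI $72750; money laundering $5000; carjacking $437500.
Stacking rule: highest base plus 15% of each additional charge. Highest is carjacking at $437500. Additional: $275000 × 15% = $41250; $72750 × 15% = $10912.50; $5000 × 15% = $750. Combined base = $437500 + $52912.50 = $490412.50.
Defendant has surrendered passport (−20%): $490412.50 × 0.8 = $392330.
Defendant has an active warrant in another jurisdiction (+$16000 flat): $392330 + $16000 = $408330.
Three or more prior convictions of any kind (+$12250 flat): $408330 + $12250 = $420580.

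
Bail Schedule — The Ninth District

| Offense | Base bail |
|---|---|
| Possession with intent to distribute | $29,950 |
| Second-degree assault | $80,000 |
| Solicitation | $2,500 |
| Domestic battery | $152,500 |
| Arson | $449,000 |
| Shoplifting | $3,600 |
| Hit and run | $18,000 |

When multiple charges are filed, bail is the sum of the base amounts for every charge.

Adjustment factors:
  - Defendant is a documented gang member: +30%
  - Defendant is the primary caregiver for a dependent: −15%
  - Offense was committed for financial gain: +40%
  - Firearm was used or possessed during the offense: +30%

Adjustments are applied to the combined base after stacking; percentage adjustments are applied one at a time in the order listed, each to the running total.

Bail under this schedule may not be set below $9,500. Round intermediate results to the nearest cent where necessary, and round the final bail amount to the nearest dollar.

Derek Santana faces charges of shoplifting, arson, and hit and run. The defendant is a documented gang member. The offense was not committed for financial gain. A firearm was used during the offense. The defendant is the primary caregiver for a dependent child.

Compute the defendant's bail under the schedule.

Base amounts from the schedule: shoplifting $3,600; arson $449,000; hit and run $18,000.
Stacking rule: sum of all bases. $3,600 + $449,000 + $18,000 = $470,600.
Defendant is a documented gang member (+30%): $470,600 × 1.3 = $611,780.
Defendant is the primary caregiver for a dependent (−15%): $611,780 × 0.85 = $520,013.
Firearm was used or possessed during the offense (+30%): $520,013 × 1.3 = $676,016.90.
$676,016.90 is at or above the $9,500 minimum.
Rounded to the nearest dollar: $676,017.

$676,017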